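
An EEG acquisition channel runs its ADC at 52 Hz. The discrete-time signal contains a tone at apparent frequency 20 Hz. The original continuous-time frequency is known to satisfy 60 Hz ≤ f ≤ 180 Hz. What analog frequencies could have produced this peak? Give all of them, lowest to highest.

Frequencies that alias to 20 Hz are k·fs ± 20 Hz for integer k ≥ 0.
k=0: 20 Hz.
k=1: 32 Hz, 72 Hz.
k=2: 84 Hz, 124 Hz.
k=3: 136 Hz, 176 Hz.
k=4: 188 Hz, 228 Hz.
Within [60 Hz, 180 Hz]: 72 Hz, 84 Hz, 124 Hz, 136 Hz, 176 Hz.

72 Hz, 84 Hz, 124 Hz, 136 Hz, 176 Hz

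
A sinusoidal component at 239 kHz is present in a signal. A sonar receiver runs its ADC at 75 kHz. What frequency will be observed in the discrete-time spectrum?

14 kHz

239 kHz mod fs = 14 kHz.
14 kHz ≤ fs/2 = 37.5 kHz, appears at 14 kHz.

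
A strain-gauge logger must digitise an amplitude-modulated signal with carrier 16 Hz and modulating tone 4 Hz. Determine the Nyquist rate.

AM sidebands sit at fc ± fm = 12 Hz and 20 Hz.
Highest-frequency component: 20 Hz.
Nyquist rate = 2 × 20 Hz = 40 Hz.

40 Hz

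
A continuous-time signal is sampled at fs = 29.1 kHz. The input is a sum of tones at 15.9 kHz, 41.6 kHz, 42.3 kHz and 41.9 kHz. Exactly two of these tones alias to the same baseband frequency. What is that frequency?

13.2 kHz

fs/2 = 14.55 kHz.
15.9 kHz > fs/2 = 14.55 kHz, folds to fs − 15.9 kHz = 13.2 kHz.
41.6 kHz mod fs = 12.5 kHz.
12.5 kHz ≤ fs/2 = 14.55 kHz, appears at 12.5 kHz.
42.3 kHz mod fs = 13.2 kHz.
13.2 kHz ≤ fs/2 = 14.55 kHz, appears at 13.2 kHz.
41.9 kHz mod fs = 12.8 kHz.
12.8 kHz ≤ fs/2 = 14.55 kHz, appears at 12.8 kHz.
15.9 kHz and 42.3 kHz both map to 13.2 kHz.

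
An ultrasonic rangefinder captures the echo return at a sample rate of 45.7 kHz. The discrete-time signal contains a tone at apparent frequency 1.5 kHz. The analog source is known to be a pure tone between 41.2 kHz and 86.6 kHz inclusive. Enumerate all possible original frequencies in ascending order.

44.2 kHz, 47.2 kHz

Frequencies that alias to 1.5 kHz are k·fs ± 1.5 kHz for integer k ≥ 0.
k=0: 1.5 kHz.
k=1: 44.2 kHz, 47.2 kHz.
k=2: 89.9 kHz, 92.9 kHz.
Within [41.2 kHz, 86.6 kHz]: 44.2 kHz, 47.2 kHz.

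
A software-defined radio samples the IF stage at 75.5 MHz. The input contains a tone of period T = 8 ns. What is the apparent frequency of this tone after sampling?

T = 8 ns → f = 1/T = 125 MHz.
125 MHz mod fs = 49.5 MHz.
49.5 MHz > fs/2 = 37.75 MHz, folds to fs − 49.5 MHz = 26 MHz.

26 MHz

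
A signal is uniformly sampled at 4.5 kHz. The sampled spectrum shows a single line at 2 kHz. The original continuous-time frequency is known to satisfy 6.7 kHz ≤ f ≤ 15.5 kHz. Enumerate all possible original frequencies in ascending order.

Frequencies that alias to 2 kHz are k·fs ± 2 kHz for integer k ≥ 0.
k=0: 2 kHz.
k=1: 2.5 kHz, 6.5 kHz.
k=2: 7 kHz, 11 kHz.
k=3: 11.5 kHz, 15.5 kHz.
k=4: 16 kHz, 20 kHz.
Within [6.7 kHz, 15.5 kHz]: 7 kHz, 11 kHz, 11.5 kHz, 15.5 kHz.

7 kHz, 11 kHz, 11.5 kHz, 15.5 kHz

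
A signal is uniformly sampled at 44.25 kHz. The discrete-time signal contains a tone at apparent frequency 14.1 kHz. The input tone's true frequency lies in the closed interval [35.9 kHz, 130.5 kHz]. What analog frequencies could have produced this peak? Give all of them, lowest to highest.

58.35 kHz, 74.4 kHz, 102.6 kHz, 118.65 kHz

Frequencies that alias to 14.1 kHz are k·fs ± 14.1 kHz for integer k ≥ 0.
k=0: 14.1 kHz.
k=1: 30.15 kHz, 58.35 kHz.
k=2: 74.4 kHz, 102.6 kHz.
k=3: 118.65 kHz, 146.85 kHz.
k=4: 162.9 kHz, 191.1 kHz.
Within [35.9 kHz, 130.5 kHz]: 58.35 kHz, 74.4 kHz, 102.6 kHz, 118.65 kHz.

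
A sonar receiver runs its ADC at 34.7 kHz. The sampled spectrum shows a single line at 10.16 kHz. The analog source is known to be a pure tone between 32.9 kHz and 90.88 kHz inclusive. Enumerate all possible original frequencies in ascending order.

44.86 kHz, 59.24 kHz, 79.56 kHz

Frequencies that alias to 10.16 kHz are k·fs ± 10.16 kHz for integer k ≥ 0.
k=0: 10.16 kHz.
k=1: 24.54 kHz, 44.86 kHz.
k=2: 59.24 kHz, 79.56 kHz.
k=3: 93.94 kHz, 114.26 kHz.
Within [32.9 kHz, 90.88 kHz]: 44.86 kHz, 59.24 kHz, 79.56 kHz.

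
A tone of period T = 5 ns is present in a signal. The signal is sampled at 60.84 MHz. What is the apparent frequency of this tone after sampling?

T = 5 ns → f = 1/T = 200 MHz.
200 MHz mod fs = 17.48 MHz.
17.48 MHz ≤ fs/2 = 30.42 MHz, appears at 17.48 MHz.

17.48 MHz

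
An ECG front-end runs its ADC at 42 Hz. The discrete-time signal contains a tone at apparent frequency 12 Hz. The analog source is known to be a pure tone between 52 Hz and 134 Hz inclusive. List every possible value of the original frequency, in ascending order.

54 Hz, 72 Hz, 96 Hz, 114 Hz

Frequencies that alias to 12 Hz are k·fs ± 12 Hz for integer k ≥ 0.
k=0: 12 Hz.
k=1: 30 Hz, 54 Hz.
k=2: 72 Hz, 96 Hz.
k=3: 114 Hz, 138 Hz.
k=4: 156 Hz, 180 Hz.
Within [52 Hz, 134 Hz]: 54 Hz, 72 Hz, 96 Hz, 114 Hz.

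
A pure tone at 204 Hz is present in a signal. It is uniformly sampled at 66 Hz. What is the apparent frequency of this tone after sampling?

6 Hz

204 Hz mod fs = 6 Hz.
6 Hz ≤ fs/2 = 33 Hz, appears at 6 Hz.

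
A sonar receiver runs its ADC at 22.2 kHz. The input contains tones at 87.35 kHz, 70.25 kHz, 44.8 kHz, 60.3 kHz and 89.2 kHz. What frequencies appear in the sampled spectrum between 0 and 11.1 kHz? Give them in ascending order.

0.4 kHz, 1.45 kHz, 3.65 kHz, 6.3 kHz

fs/2 = 11.1 kHz.
87.35 kHz mod fs = 20.75 kHz.
20.75 kHz > fs/2 = 11.1 kHz, folds to fs − 20.75 kHz = 1.45 kHz.
70.25 kHz mod fs = 3.65 kHz.
3.65 kHz ≤ fs/2 = 11.1 kHz, appears at 3.65 kHz.
44.8 kHz mod fs = 0.4 kHz.
0.4 kHz ≤ fs/2 = 11.1 kHz, appears at 0.4 kHz.
60.3 kHz mod fs = 15.9 kHz.
15.9 kHz > fs/2 = 11.1 kHz, folds to fs − 15.9 kHz = 6.3 kHz.
89.2 kHz mod fs = 0.4 kHz.
0.4 kHz ≤ fs/2 = 11.1 kHz, appears at 0.4 kHz.
Distinct values: {0.4 kHz, 1.45 kHz, 3.65 kHz, 6.3 kHz}.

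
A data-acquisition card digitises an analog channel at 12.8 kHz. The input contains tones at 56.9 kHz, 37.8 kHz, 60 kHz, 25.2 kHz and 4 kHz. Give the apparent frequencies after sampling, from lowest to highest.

0.4 kHz, 0.6 kHz, 4 kHz, 5.7 kHz

fs/2 = 6.4 kHz.
56.9 kHz mod fs = 5.7 kHz.
5.7 kHz ≤ fs/2 = 6.4 kHz, appears at 5.7 kHz.
37.8 kHz mod fs = 12.2 kHz.
12.2 kHz > fs/2 = 6.4 kHz, folds to fs − 12.2 kHz = 0.6 kHz.
60 kHz mod fs = 8.8 kHz.
8.8 kHz > fs/2 = 6.4 kHz, folds to fs − 8.8 kHz = 4 kHz.
25.2 kHz mod fs = 12.4 kHz.
12.4 kHz > fs/2 = 6.4 kHz, folds to fs − 12.4 kHz = 0.4 kHz.
4 kHz ≤ fs/2 = 6.4 kHz, passes unchanged.
Distinct values: {0.4 kHz, 0.6 kHz, 4 kHz, 5.7 kHz}.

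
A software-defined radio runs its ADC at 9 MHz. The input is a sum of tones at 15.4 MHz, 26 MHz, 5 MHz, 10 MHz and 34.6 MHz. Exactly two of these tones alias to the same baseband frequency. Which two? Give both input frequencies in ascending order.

fs/2 = 4.5 MHz.
15.4 MHz mod fs = 6.4 MHz.
6.4 MHz > fs/2 = 4.5 MHz, folds to fs − 6.4 MHz = 2.6 MHz.
26 MHz mod fs = 8 MHz.
8 MHz > fs/2 = 4.5 MHz, folds to fs − 8 MHz = 1 MHz.
5 MHz > fs/2 = 4.5 MHz, folds to fs − 5 MHz = 4 MHz.
10 MHz mod fs = 1 MHz.
1 MHz ≤ fs/2 = 4.5 MHz, appears at 1 MHz.
34.6 MHz mod fs = 7.6 MHz.
7.6 MHz > fs/2 = 4.5 MHz, folds to fs − 7.6 MHz = 1.4 MHz.
10 MHz and 26 MHz both map to 1 MHz.

10 MHz, 26 MHz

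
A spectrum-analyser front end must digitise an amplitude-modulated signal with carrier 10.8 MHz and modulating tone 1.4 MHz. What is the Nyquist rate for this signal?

24.4 MHz

AM sidebands sit at fc ± fm = 9.4 MHz and 12.2 MHz.
Highest-frequency component: 12.2 MHz.
Nyquist rate = 2 × 12.2 MHz = 24.4 MHz.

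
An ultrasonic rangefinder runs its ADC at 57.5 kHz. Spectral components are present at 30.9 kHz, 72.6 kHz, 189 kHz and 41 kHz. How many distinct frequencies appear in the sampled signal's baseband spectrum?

3

fs/2 = 28.75 kHz.
30.9 kHz > fs/2 = 28.75 kHz, folds to fs − 30.9 kHz = 26.6 kHz.
72.6 kHz mod fs = 15.1 kHz.
15.1 kHz ≤ fs/2 = 28.75 kHz, appears at 15.1 kHz.
189 kHz mod fs = 16.5 kHz.
16.5 kHz ≤ fs/2 = 28.75 kHz, appears at 16.5 kHz.
41 kHz > fs/2 = 28.75 kHz, folds to fs − 41 kHz = 16.5 kHz.
Distinct values: {15.1 kHz, 16.5 kHz, 26.6 kHz} → 3.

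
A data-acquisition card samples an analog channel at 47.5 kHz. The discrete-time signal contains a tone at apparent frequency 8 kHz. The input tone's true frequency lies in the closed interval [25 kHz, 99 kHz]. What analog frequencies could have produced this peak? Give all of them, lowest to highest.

39.5 kHz, 55.5 kHz, 87 kHz

Frequencies that alias to 8 kHz are k·fs ± 8 kHz for integer k ≥ 0.
k=0: 8 kHz.
k=1: 39.5 kHz, 55.5 kHz.
k=2: 87 kHz, 103 kHz.
k=3: 134.5 kHz, 150.5 kHz.
Within [25 kHz, 99 kHz]: 39.5 kHz, 55.5 kHz, 87 kHz.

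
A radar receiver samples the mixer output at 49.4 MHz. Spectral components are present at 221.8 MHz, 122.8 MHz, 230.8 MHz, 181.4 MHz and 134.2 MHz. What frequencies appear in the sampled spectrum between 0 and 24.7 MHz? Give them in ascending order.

14 MHz, 16.2 MHz, 24 MHz, 24.2 MHz

fs/2 = 24.7 MHz.
221.8 MHz mod fs = 24.2 MHz.
24.2 MHz ≤ fs/2 = 24.7 MHz, appears at 24.2 MHz.
122.8 MHz mod fs = 24 MHz.
24 MHz ≤ fs/2 = 24.7 MHz, appears at 24 MHz.
230.8 MHz mod fs = 33.2 MHz.
33.2 MHz > fs/2 = 24.7 MHz, folds to fs − 33.2 MHz = 16.2 MHz.
181.4 MHz mod fs = 33.2 MHz.
33.2 MHz > fs/2 = 24.7 MHz, folds to fs − 33.2 MHz = 16.2 MHz.
134.2 MHz mod fs = 35.4 MHz.
35.4 MHz > fs/2 = 24.7 MHz, folds to fs − 35.4 MHz = 14 MHz.
Distinct values: {14 MHz, 16.2 MHz, 24 MHz, 24.2 MHz}.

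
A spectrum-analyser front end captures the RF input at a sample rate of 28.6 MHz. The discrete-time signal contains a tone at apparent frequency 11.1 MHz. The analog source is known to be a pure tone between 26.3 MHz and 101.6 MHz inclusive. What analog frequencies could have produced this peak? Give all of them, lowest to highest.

Frequencies that alias to 11.1 MHz are k·fs ± 11.1 MHz for integer k ≥ 0.
k=0: 11.1 MHz.
k=1: 17.5 MHz, 39.7 MHz.
k=2: 46.1 MHz, 68.3 MHz.
k=3: 74.7 MHz, 96.9 MHz.
k=4: 103.3 MHz, 125.5 MHz.
Within [26.3 MHz, 101.6 MHz]: 39.7 MHz, 46.1 MHz, 68.3 MHz, 74.7 MHz, 96.9 MHz.

39.7 MHz, 46.1 MHz, 68.3 MHz, 74.7 MHz, 96.9 MHz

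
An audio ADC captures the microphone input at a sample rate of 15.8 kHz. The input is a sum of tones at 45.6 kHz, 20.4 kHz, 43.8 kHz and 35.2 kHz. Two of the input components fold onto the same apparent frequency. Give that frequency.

fs/2 = 7.9 kHz.
45.6 kHz mod fs = 14 kHz.
14 kHz > fs/2 = 7.9 kHz, folds to fs − 14 kHz = 1.8 kHz.
20.4 kHz mod fs = 4.6 kHz.
4.6 kHz ≤ fs/2 = 7.9 kHz, appears at 4.6 kHz.
43.8 kHz mod fs = 12.2 kHz.
12.2 kHz > fs/2 = 7.9 kHz, folds to fs − 12.2 kHz = 3.6 kHz.
35.2 kHz mod fs = 3.6 kHz.
3.6 kHz ≤ fs/2 = 7.9 kHz, appears at 3.6 kHz.
35.2 kHz and 43.8 kHz both map to 3.6 kHz.

3.6 kHz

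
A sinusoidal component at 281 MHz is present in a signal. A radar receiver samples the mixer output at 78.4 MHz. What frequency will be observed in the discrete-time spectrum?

281 MHz mod fs = 45.8 MHz.
45.8 MHz > fs/2 = 39.2 MHz, folds to fs − 45.8 MHz = 32.6 MHz.

32.6 MHz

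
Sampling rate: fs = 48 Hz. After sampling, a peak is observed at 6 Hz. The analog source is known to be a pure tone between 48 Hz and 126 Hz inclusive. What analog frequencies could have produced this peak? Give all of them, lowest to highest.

54 Hz, 90 Hz, 102 Hz

Frequencies that alias to 6 Hz are k·fs ± 6 Hz for integer k ≥ 0.
k=0: 6 Hz.
k=1: 42 Hz, 54 Hz.
k=2: 90 Hz, 102 Hz.
k=3: 138 Hz, 150 Hz.
Within [48 Hz, 126 Hz]: 54 Hz, 90 Hz, 102 Hz.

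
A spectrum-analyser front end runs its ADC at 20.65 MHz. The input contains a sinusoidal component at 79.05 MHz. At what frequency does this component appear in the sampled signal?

3.55 MHz

79.05 MHz mod fs = 17.1 MHz.
17.1 MHz > fs/2 = 10.325 MHz, folds to fs − 17.1 MHz = 3.55 MHz.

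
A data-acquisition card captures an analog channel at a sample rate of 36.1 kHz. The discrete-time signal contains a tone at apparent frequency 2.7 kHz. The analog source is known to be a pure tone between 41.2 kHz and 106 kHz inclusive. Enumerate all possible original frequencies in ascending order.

Frequencies that alias to 2.7 kHz are k·fs ± 2.7 kHz for integer k ≥ 0.
k=0: 2.7 kHz.
k=1: 33.4 kHz, 38.8 kHz.
k=2: 69.5 kHz, 74.9 kHz.
k=3: 105.6 kHz, 111 kHz.
k=4: 141.7 kHz, 147.1 kHz.
Within [41.2 kHz, 106 kHz]: 69.5 kHz, 74.9 kHz, 105.6 kHz.

69.5 kHz, 74.9 kHz, 105.6 kHz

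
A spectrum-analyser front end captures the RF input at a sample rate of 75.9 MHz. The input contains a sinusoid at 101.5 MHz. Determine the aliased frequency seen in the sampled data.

101.5 MHz mod fs = 25.6 MHz.
25.6 MHz ≤ fs/2 = 37.95 MHz, appears at 25.6 MHz.

25.6 MHz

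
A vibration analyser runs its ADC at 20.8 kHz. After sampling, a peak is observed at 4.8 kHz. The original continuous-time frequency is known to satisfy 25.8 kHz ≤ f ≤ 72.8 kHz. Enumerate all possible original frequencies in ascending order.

Frequencies that alias to 4.8 kHz are k·fs ± 4.8 kHz for integer k ≥ 0.
k=0: 4.8 kHz.
k=1: 16 kHz, 25.6 kHz.
k=2: 36.8 kHz, 46.4 kHz.
k=3: 57.6 kHz, 67.2 kHz.
k=4: 78.4 kHz, 88 kHz.
Within [25.8 kHz, 72.8 kHz]: 36.8 kHz, 46.4 kHz, 57.6 kHz, 67.2 kHz.

36.8 kHz, 46.4 kHz, 57.6 kHz, 67.2 kHz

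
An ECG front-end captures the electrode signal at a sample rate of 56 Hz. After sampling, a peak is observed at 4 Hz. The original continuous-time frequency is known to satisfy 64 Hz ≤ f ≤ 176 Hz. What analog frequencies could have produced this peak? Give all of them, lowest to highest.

108 Hz, 116 Hz, 164 Hz, 172 Hz

Frequencies that alias to 4 Hz are k·fs ± 4 Hz for integer k ≥ 0.
k=0: 4 Hz.
k=1: 52 Hz, 60 Hz.
k=2: 108 Hz, 116 Hz.
k=3: 164 Hz, 172 Hz.
k=4: 220 Hz, 228 Hz.
Within [64 Hz, 176 Hz]: 108 Hz, 116 Hz, 164 Hz, 172 Hz.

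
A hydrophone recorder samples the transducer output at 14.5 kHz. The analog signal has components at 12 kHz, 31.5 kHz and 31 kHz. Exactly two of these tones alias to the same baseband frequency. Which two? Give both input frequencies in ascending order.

12 kHz, 31.5 kHz

fs/2 = 7.25 kHz.
12 kHz > fs/2 = 7.25 kHz, folds to fs − 12 kHz = 2.5 kHz.
31.5 kHz mod fs = 2.5 kHz.
2.5 kHz ≤ fs/2 = 7.25 kHz, appears at 2.5 kHz.
31 kHz mod fs = 2 kHz.
2 kHz ≤ fs/2 = 7.25 kHz, appears at 2 kHz.
12 kHz and 31.5 kHz both map to 2.5 kHz.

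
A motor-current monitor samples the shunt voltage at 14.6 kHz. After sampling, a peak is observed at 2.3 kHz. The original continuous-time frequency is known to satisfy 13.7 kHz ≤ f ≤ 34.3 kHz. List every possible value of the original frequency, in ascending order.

Frequencies that alias to 2.3 kHz are k·fs ± 2.3 kHz for integer k ≥ 0.
k=0: 2.3 kHz.
k=1: 12.3 kHz, 16.9 kHz.
k=2: 26.9 kHz, 31.5 kHz.
k=3: 41.5 kHz, 46.1 kHz.
Within [13.7 kHz, 34.3 kHz]: 16.9 kHz, 26.9 kHz, 31.5 kHz.

16.9 kHz, 26.9 kHz, 31.5 kHz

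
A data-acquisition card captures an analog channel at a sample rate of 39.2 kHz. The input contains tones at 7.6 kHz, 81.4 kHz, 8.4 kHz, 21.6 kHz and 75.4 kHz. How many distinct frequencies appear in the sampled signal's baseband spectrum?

fs/2 = 19.6 kHz.
7.6 kHz ≤ fs/2 = 19.6 kHz, passes unchanged.
81.4 kHz mod fs = 3 kHz.
3 kHz ≤ fs/2 = 19.6 kHz, appears at 3 kHz.
8.4 kHz ≤ fs/2 = 19.6 kHz, passes unchanged.
21.6 kHz > fs/2 = 19.6 kHz, folds to fs − 21.6 kHz = 17.6 kHz.
75.4 kHz mod fs = 36.2 kHz.
36.2 kHz > fs/2 = 19.6 kHz, folds to fs − 36.2 kHz = 3 kHz.
Distinct values: {3 kHz, 7.6 kHz, 8.4 kHz, 17.6 kHz} → 4.

4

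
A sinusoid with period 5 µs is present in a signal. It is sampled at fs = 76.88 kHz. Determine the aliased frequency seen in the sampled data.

T = 5 µs → f = 1/T = 200 kHz.
200 kHz mod fs = 46.24 kHz.
46.24 kHz > fs/2 = 38.44 kHz, folds to fs − 46.24 kHz = 30.64 kHz.

30.64 kHz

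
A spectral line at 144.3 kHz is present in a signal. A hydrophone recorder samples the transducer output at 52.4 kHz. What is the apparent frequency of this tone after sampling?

12.9 kHz

144.3 kHz mod fs = 39.5 kHz.
39.5 kHz > fs/2 = 26.2 kHz, folds to fs − 39.5 kHz = 12.9 kHz.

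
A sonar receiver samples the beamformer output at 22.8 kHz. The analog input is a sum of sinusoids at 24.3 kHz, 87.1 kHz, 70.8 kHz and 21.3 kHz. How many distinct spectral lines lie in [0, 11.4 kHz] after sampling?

fs/2 = 11.4 kHz.
24.3 kHz mod fs = 1.5 kHz.
1.5 kHz ≤ fs/2 = 11.4 kHz, appears at 1.5 kHz.
87.1 kHz mod fs = 18.7 kHz.
18.7 kHz > fs/2 = 11.4 kHz, folds to fs − 18.7 kHz = 4.1 kHz.
70.8 kHz mod fs = 2.4 kHz.
2.4 kHz ≤ fs/2 = 11.4 kHz, appears at 2.4 kHz.
21.3 kHz > fs/2 = 11.4 kHz, folds to fs − 21.3 kHz = 1.5 kHz.
Distinct values: {1.5 kHz, 2.4 kHz, 4.1 kHz} → 3.

3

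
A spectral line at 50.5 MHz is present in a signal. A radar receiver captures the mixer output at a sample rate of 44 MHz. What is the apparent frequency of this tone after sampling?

6.5 MHz

50.5 MHz mod fs = 6.5 MHz.
6.5 MHz ≤ fs/2 = 22 MHz, appears at 6.5 MHz.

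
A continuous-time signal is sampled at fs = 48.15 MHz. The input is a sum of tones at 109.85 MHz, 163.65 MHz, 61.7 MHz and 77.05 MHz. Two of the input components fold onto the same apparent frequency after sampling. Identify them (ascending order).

61.7 MHz, 109.85 MHz

fs/2 = 24.075 MHz.
109.85 MHz mod fs = 13.55 MHz.
13.55 MHz ≤ fs/2 = 24.075 MHz, appears at 13.55 MHz.
163.65 MHz mod fs = 19.2 MHz.
19.2 MHz ≤ fs/2 = 24.075 MHz, appears at 19.2 MHz.
61.7 MHz mod fs = 13.55 MHz.
13.55 MHz ≤ fs/2 = 24.075 MHz, appears at 13.55 MHz.
77.05 MHz mod fs = 28.9 MHz.
28.9 MHz > fs/2 = 24.075 MHz, folds to fs − 28.9 MHz = 19.25 MHz.
61.7 MHz and 109.85 MHz both map to 13.55 MHz.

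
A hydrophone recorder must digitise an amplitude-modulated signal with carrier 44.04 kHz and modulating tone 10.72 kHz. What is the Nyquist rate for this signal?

109.52 kHz

AM sidebands sit at fc ± fm = 33.32 kHz and 54.76 kHz.
Highest-frequency component: 54.76 kHz.
Nyquist rate = 2 × 54.76 kHz = 109.52 kHz.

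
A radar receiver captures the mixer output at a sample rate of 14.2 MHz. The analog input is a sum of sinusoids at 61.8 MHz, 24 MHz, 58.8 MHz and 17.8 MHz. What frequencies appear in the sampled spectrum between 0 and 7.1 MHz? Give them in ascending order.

2 MHz, 3.6 MHz, 4.4 MHz, 5 MHz

fs/2 = 7.1 MHz.
61.8 MHz mod fs = 5 MHz.
5 MHz ≤ fs/2 = 7.1 MHz, appears at 5 MHz.
24 MHz mod fs = 9.8 MHz.
9.8 MHz > fs/2 = 7.1 MHz, folds to fs − 9.8 MHz = 4.4 MHz.
58.8 MHz mod fs = 2 MHz.
2 MHz ≤ fs/2 = 7.1 MHz, appears at 2 MHz.
17.8 MHz mod fs = 3.6 MHz.
3.6 MHz ≤ fs/2 = 7.1 MHz, appears at 3.6 MHz.
Distinct values: {2 MHz, 3.6 MHz, 4.4 MHz, 5 MHz}.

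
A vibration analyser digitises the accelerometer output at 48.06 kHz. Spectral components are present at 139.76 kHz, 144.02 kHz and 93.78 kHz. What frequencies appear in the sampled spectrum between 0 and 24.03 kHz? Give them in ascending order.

0.16 kHz, 2.34 kHz, 4.42 kHz

fs/2 = 24.03 kHz.
139.76 kHz mod fs = 43.64 kHz.
43.64 kHz > fs/2 = 24.03 kHz, folds to fs − 43.64 kHz = 4.42 kHz.
144.02 kHz mod fs = 47.9 kHz.
47.9 kHz > fs/2 = 24.03 kHz, folds to fs − 47.9 kHz = 0.16 kHz.
93.78 kHz mod fs = 45.72 kHz.
45.72 kHz > fs/2 = 24.03 kHz, folds to fs − 45.72 kHz = 2.34 kHz.
Distinct values: {0.16 kHz, 2.34 kHz, 4.42 kHz}.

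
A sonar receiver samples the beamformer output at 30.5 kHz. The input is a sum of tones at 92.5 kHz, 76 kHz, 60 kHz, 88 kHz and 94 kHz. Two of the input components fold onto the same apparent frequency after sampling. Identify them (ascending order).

60 kHz, 92.5 kHz

fs/2 = 15.25 kHz.
92.5 kHz mod fs = 1 kHz.
1 kHz ≤ fs/2 = 15.25 kHz, appears at 1 kHz.
76 kHz mod fs = 15 kHz.
15 kHz ≤ fs/2 = 15.25 kHz, appears at 15 kHz.
60 kHz mod fs = 29.5 kHz.
29.5 kHz > fs/2 = 15.25 kHz, folds to fs − 29.5 kHz = 1 kHz.
88 kHz mod fs = 27 kHz.
27 kHz > fs/2 = 15.25 kHz, folds to fs − 27 kHz = 3.5 kHz.
94 kHz mod fs = 2.5 kHz.
2.5 kHz ≤ fs/2 = 15.25 kHz, appears at 2.5 kHz.
60 kHz and 92.5 kHz both map to 1 kHz.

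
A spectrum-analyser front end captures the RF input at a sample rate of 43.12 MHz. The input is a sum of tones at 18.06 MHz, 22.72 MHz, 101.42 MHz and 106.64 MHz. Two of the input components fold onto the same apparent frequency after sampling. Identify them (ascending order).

22.72 MHz, 106.64 MHz

fs/2 = 21.56 MHz.
18.06 MHz ≤ fs/2 = 21.56 MHz, passes unchanged.
22.72 MHz > fs/2 = 21.56 MHz, folds to fs − 22.72 MHz = 20.4 MHz.
101.42 MHz mod fs = 15.18 MHz.
15.18 MHz ≤ fs/2 = 21.56 MHz, appears at 15.18 MHz.
106.64 MHz mod fs = 20.4 MHz.
20.4 MHz ≤ fs/2 = 21.56 MHz, appears at 20.4 MHz.
22.72 MHz and 106.64 MHz both map to 20.4 MHz.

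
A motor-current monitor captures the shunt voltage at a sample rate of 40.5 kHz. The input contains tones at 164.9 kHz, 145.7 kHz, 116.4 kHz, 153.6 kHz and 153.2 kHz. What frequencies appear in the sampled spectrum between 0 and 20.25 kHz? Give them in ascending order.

2.9 kHz, 5.1 kHz, 8.4 kHz, 8.8 kHz, 16.3 kHz

fs/2 = 20.25 kHz.
164.9 kHz mod fs = 2.9 kHz.
2.9 kHz ≤ fs/2 = 20.25 kHz, appears at 2.9 kHz.
145.7 kHz mod fs = 24.2 kHz.
24.2 kHz > fs/2 = 20.25 kHz, folds to fs − 24.2 kHz = 16.3 kHz.
116.4 kHz mod fs = 35.4 kHz.
35.4 kHz > fs/2 = 20.25 kHz, folds to fs − 35.4 kHz = 5.1 kHz.
153.6 kHz mod fs = 32.1 kHz.
32.1 kHz > fs/2 = 20.25 kHz, folds to fs − 32.1 kHz = 8.4 kHz.
153.2 kHz mod fs = 31.7 kHz.
31.7 kHz > fs/2 = 20.25 kHz, folds to fs − 31.7 kHz = 8.8 kHz.
Distinct values: {2.9 kHz, 5.1 kHz, 8.4 kHz, 8.8 kHz, 16.3 kHz}.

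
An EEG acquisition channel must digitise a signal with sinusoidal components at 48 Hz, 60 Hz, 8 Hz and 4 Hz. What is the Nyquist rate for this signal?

Highest-frequency component: 60 Hz.
Nyquist rate = 2 × 60 Hz = 120 Hz.

120 Hz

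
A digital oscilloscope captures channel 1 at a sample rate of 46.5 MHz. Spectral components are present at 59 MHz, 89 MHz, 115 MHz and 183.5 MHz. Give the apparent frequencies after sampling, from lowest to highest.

fs/2 = 23.25 MHz.
59 MHz mod fs = 12.5 MHz.
12.5 MHz ≤ fs/2 = 23.25 MHz, appears at 12.5 MHz.
89 MHz mod fs = 42.5 MHz.
42.5 MHz > fs/2 = 23.25 MHz, folds to fs − 42.5 MHz = 4 MHz.
115 MHz mod fs = 22 MHz.
22 MHz ≤ fs/2 = 23.25 MHz, appears at 22 MHz.
183.5 MHz mod fs = 44 MHz.
44 MHz > fs/2 = 23.25 MHz, folds to fs − 44 MHz = 2.5 MHz.
Distinct values: {2.5 MHz, 4 MHz, 12.5 MHz, 22 MHz}.

2.5 MHz, 4 MHz, 12.5 MHz, 22 MHz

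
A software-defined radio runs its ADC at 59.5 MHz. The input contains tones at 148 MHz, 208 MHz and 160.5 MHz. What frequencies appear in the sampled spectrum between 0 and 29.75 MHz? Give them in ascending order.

fs/2 = 29.75 MHz.
148 MHz mod fs = 29 MHz.
29 MHz ≤ fs/2 = 29.75 MHz, appears at 29 MHz.
208 MHz mod fs = 29.5 MHz.
29.5 MHz ≤ fs/2 = 29.75 MHz, appears at 29.5 MHz.
160.5 MHz mod fs = 41.5 MHz.
41.5 MHz > fs/2 = 29.75 MHz, folds to fs − 41.5 MHz = 18 MHz.
Distinct values: {18 MHz, 29 MHz, 29.5 MHz}.

18 MHz, 29 MHz, 29.5 MHz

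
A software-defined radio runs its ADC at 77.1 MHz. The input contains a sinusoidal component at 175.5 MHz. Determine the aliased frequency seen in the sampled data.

21.3 MHz

175.5 MHz mod fs = 21.3 MHz.
21.3 MHz ≤ fs/2 = 38.55 MHz, appears at 21.3 MHz.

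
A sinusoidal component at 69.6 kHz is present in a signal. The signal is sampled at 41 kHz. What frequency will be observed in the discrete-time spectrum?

69.6 kHz mod fs = 28.6 kHz.
28.6 kHz > fs/2 = 20.5 kHz, folds to fs − 28.6 kHz = 12.4 kHz.

12.4 kHz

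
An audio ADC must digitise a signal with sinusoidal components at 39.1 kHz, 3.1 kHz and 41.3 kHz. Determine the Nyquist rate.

82.6 kHz

Highest-frequency component: 41.3 kHz.
Nyquist rate = 2 × 41.3 kHz = 82.6 kHz.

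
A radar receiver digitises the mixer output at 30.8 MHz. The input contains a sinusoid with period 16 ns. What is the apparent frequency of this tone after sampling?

T = 16 ns → f = 1/T = 62.5 MHz.
62.5 MHz mod fs = 0.9 MHz.
0.9 MHz ≤ fs/2 = 15.4 MHz, appears at 0.9 MHz.

0.9 MHz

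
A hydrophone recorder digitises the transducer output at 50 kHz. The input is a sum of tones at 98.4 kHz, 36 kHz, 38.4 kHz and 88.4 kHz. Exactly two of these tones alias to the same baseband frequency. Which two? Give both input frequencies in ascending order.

38.4 kHz, 88.4 kHz

fs/2 = 25 kHz.
98.4 kHz mod fs = 48.4 kHz.
48.4 kHz > fs/2 = 25 kHz, folds to fs − 48.4 kHz = 1.6 kHz.
36 kHz > fs/2 = 25 kHz, folds to fs − 36 kHz = 14 kHz.
38.4 kHz > fs/2 = 25 kHz, folds to fs − 38.4 kHz = 11.6 kHz.
88.4 kHz mod fs = 38.4 kHz.
38.4 kHz > fs/2 = 25 kHz, folds to fs − 38.4 kHz = 11.6 kHz.
38.4 kHz and 88.4 kHz both map to 11.6 kHz.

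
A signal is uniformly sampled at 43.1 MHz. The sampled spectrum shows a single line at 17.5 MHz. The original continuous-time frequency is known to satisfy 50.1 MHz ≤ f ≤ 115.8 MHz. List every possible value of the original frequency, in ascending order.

60.6 MHz, 68.7 MHz, 103.7 MHz, 111.8 MHz

Frequencies that alias to 17.5 MHz are k·fs ± 17.5 MHz for integer k ≥ 0.
k=0: 17.5 MHz.
k=1: 25.6 MHz, 60.6 MHz.
k=2: 68.7 MHz, 103.7 MHz.
k=3: 111.8 MHz, 146.8 MHz.
k=4: 154.9 MHz, 189.9 MHz.
Within [50.1 MHz, 115.8 MHz]: 60.6 MHz, 68.7 MHz, 103.7 MHz, 111.8 MHz.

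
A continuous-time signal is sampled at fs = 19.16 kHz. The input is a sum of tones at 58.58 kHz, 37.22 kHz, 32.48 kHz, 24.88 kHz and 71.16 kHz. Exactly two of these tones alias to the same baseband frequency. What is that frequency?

fs/2 = 9.58 kHz.
58.58 kHz mod fs = 1.1 kHz.
1.1 kHz ≤ fs/2 = 9.58 kHz, appears at 1.1 kHz.
37.22 kHz mod fs = 18.06 kHz.
18.06 kHz > fs/2 = 9.58 kHz, folds to fs − 18.06 kHz = 1.1 kHz.
32.48 kHz mod fs = 13.32 kHz.
13.32 kHz > fs/2 = 9.58 kHz, folds to fs − 13.32 kHz = 5.84 kHz.
24.88 kHz mod fs = 5.72 kHz.
5.72 kHz ≤ fs/2 = 9.58 kHz, appears at 5.72 kHz.
71.16 kHz mod fs = 13.68 kHz.
13.68 kHz > fs/2 = 9.58 kHz, folds to fs − 13.68 kHz = 5.48 kHz.
37.22 kHz and 58.58 kHz both map to 1.1 kHz.

1.1 kHz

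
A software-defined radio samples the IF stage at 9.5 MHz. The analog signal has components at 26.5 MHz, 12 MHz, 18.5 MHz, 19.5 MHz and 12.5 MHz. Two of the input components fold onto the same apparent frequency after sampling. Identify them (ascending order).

18.5 MHz, 19.5 MHz

fs/2 = 4.75 MHz.
26.5 MHz mod fs = 7.5 MHz.
7.5 MHz > fs/2 = 4.75 MHz, folds to fs − 7.5 MHz = 2 MHz.
12 MHz mod fs = 2.5 MHz.
2.5 MHz ≤ fs/2 = 4.75 MHz, appears at 2.5 MHz.
18.5 MHz mod fs = 9 MHz.
9 MHz > fs/2 = 4.75 MHz, folds to fs − 9 MHz = 0.5 MHz.
19.5 MHz mod fs = 0.5 MHz.
0.5 MHz ≤ fs/2 = 4.75 MHz, appears at 0.5 MHz.
12.5 MHz mod fs = 3 MHz.
3 MHz ≤ fs/2 = 4.75 MHz, appears at 3 MHz.
18.5 MHz and 19.5 MHz both map to 0.5 MHz.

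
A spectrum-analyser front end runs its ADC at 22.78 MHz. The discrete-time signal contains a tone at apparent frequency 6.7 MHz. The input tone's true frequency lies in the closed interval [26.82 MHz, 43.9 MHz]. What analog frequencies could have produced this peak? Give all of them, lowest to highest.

Frequencies that alias to 6.7 MHz are k·fs ± 6.7 MHz for integer k ≥ 0.
k=0: 6.7 MHz.
k=1: 16.08 MHz, 29.48 MHz.
k=2: 38.86 MHz, 52.26 MHz.
k=3: 61.64 MHz, 75.04 MHz.
Within [26.82 MHz, 43.9 MHz]: 29.48 MHz, 38.86 MHz.

29.48 MHz, 38.86 MHz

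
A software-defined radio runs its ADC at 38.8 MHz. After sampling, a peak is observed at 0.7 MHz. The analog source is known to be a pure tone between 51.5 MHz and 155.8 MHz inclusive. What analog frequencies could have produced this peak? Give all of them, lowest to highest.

Frequencies that alias to 0.7 MHz are k·fs ± 0.7 MHz for integer k ≥ 0.
k=0: 0.7 MHz.
k=1: 38.1 MHz, 39.5 MHz.
k=2: 76.9 MHz, 78.3 MHz.
k=3: 115.7 MHz, 117.1 MHz.
k=4: 154.5 MHz, 155.9 MHz.
k=5: 193.3 MHz, 194.7 MHz.
Within [51.5 MHz, 155.8 MHz]: 76.9 MHz, 78.3 MHz, 115.7 MHz, 117.1 MHz, 154.5 MHz.

76.9 MHz, 78.3 MHz, 115.7 MHz, 117.1 MHz, 154.5 MHz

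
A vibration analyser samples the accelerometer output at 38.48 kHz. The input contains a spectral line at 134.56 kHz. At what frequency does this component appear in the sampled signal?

134.56 kHz mod fs = 19.12 kHz.
19.12 kHz ≤ fs/2 = 19.24 kHz, appears at 19.12 kHz.

19.12 kHz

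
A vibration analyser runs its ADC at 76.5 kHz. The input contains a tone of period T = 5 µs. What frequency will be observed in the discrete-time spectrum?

T = 5 µs → f = 1/T = 200 kHz.
200 kHz mod fs = 47 kHz.
47 kHz > fs/2 = 38.25 kHz, folds to fs − 47 kHz = 29.5 kHz.

29.5 kHz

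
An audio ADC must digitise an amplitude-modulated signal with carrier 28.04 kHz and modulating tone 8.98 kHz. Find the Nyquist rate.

74.04 kHz

AM sidebands sit at fc ± fm = 19.06 kHz and 37.02 kHz.
Highest-frequency component: 37.02 kHz.
Nyquist rate = 2 × 37.02 kHz = 74.04 kHz.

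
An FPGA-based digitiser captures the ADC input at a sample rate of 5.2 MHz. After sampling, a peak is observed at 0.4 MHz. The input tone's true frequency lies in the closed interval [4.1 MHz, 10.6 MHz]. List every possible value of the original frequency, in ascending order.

Frequencies that alias to 0.4 MHz are k·fs ± 0.4 MHz for integer k ≥ 0.
k=0: 0.4 MHz.
k=1: 4.8 MHz, 5.6 MHz.
k=2: 10 MHz, 10.8 MHz.
k=3: 15.2 MHz, 16 MHz.
Within [4.1 MHz, 10.6 MHz]: 4.8 MHz, 5.6 MHz, 10 MHz.

4.8 MHz, 5.6 MHz, 10 MHz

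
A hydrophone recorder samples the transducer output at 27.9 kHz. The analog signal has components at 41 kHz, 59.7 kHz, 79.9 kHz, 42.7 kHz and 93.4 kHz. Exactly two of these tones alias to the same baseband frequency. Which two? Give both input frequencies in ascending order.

41 kHz, 42.7 kHz

fs/2 = 13.95 kHz.
41 kHz mod fs = 13.1 kHz.
13.1 kHz ≤ fs/2 = 13.95 kHz, appears at 13.1 kHz.
59.7 kHz mod fs = 3.9 kHz.
3.9 kHz ≤ fs/2 = 13.95 kHz, appears at 3.9 kHz.
79.9 kHz mod fs = 24.1 kHz.
24.1 kHz > fs/2 = 13.95 kHz, folds to fs − 24.1 kHz = 3.8 kHz.
42.7 kHz mod fs = 14.8 kHz.
14.8 kHz > fs/2 = 13.95 kHz, folds to fs − 14.8 kHz = 13.1 kHz.
93.4 kHz mod fs = 9.7 kHz.
9.7 kHz ≤ fs/2 = 13.95 kHz, appears at 9.7 kHz.
41 kHz and 42.7 kHz both map to 13.1 kHz.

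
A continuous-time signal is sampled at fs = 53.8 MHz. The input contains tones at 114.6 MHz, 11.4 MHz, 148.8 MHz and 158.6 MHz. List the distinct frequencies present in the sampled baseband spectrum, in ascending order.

2.8 MHz, 7 MHz, 11.4 MHz, 12.6 MHz

fs/2 = 26.9 MHz.
114.6 MHz mod fs = 7 MHz.
7 MHz ≤ fs/2 = 26.9 MHz, appears at 7 MHz.
11.4 MHz ≤ fs/2 = 26.9 MHz, passes unchanged.
148.8 MHz mod fs = 41.2 MHz.
41.2 MHz > fs/2 = 26.9 MHz, folds to fs − 41.2 MHz = 12.6 MHz.
158.6 MHz mod fs = 51 MHz.
51 MHz > fs/2 = 26.9 MHz, folds to fs − 51 MHz = 2.8 MHz.
Distinct values: {2.8 MHz, 7 MHz, 11.4 MHz, 12.6 MHz}.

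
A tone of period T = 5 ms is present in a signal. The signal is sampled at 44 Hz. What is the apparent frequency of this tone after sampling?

20 Hz

T = 5 ms → f = 1/T = 200 Hz.
200 Hz mod fs = 24 Hz.
24 Hz > fs/2 = 22 Hz, folds to fs − 24 Hz = 20 Hz.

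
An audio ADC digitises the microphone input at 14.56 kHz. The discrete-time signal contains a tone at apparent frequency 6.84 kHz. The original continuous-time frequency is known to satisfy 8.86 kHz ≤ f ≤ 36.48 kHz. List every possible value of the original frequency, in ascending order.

Frequencies that alias to 6.84 kHz are k·fs ± 6.84 kHz for integer k ≥ 0.
k=0: 6.84 kHz.
k=1: 7.72 kHz, 21.4 kHz.
k=2: 22.28 kHz, 35.96 kHz.
k=3: 36.84 kHz, 50.52 kHz.
Within [8.86 kHz, 36.48 kHz]: 21.4 kHz, 22.28 kHz, 35.96 kHz.

21.4 kHz, 22.28 kHz, 35.96 kHz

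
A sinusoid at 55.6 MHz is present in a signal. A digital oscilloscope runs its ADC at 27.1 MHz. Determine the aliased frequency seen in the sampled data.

55.6 MHz mod fs = 1.4 MHz.
1.4 MHz ≤ fs/2 = 13.55 MHz, appears at 1.4 MHz.

1.4 MHz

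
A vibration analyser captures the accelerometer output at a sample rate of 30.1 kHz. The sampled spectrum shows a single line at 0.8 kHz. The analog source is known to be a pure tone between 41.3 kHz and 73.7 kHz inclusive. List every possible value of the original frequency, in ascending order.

Frequencies that alias to 0.8 kHz are k·fs ± 0.8 kHz for integer k ≥ 0.
k=0: 0.8 kHz.
k=1: 29.3 kHz, 30.9 kHz.
k=2: 59.4 kHz, 61 kHz.
k=3: 89.5 kHz, 91.1 kHz.
Within [41.3 kHz, 73.7 kHz]: 59.4 kHz, 61 kHz.

59.4 kHz, 61 kHz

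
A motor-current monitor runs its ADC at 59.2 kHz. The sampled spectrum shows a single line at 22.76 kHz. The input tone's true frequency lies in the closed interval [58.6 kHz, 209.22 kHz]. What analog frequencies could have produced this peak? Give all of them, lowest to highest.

Frequencies that alias to 22.76 kHz are k·fs ± 22.76 kHz for integer k ≥ 0.
k=0: 22.76 kHz.
k=1: 36.44 kHz, 81.96 kHz.
k=2: 95.64 kHz, 141.16 kHz.
k=3: 154.84 kHz, 200.36 kHz.
k=4: 214.04 kHz, 259.56 kHz.
Within [58.6 kHz, 209.22 kHz]: 81.96 kHz, 95.64 kHz, 141.16 kHz, 154.84 kHz, 200.36 kHz.

81.96 kHz, 95.64 kHz, 141.16 kHz, 154.84 kHz, 200.36 kHz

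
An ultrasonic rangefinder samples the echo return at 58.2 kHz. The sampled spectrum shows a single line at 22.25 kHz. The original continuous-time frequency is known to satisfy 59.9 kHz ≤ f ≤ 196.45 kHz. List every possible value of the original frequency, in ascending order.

80.45 kHz, 94.15 kHz, 138.65 kHz, 152.35 kHz

Frequencies that alias to 22.25 kHz are k·fs ± 22.25 kHz for integer k ≥ 0.
k=0: 22.25 kHz.
k=1: 35.95 kHz, 80.45 kHz.
k=2: 94.15 kHz, 138.65 kHz.
k=3: 152.35 kHz, 196.85 kHz.
k=4: 210.55 kHz, 255.05 kHz.
Within [59.9 kHz, 196.45 kHz]: 80.45 kHz, 94.15 kHz, 138.65 kHz, 152.35 kHz.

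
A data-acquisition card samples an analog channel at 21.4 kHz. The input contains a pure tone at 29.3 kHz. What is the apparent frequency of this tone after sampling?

29.3 kHz mod fs = 7.9 kHz.
7.9 kHz ≤ fs/2 = 10.7 kHz, appears at 7.9 kHz.

7.9 kHz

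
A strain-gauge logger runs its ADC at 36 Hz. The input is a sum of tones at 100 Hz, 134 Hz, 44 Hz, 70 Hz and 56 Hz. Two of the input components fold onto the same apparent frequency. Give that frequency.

8 Hz

fs/2 = 18 Hz.
100 Hz mod fs = 28 Hz.
28 Hz > fs/2 = 18 Hz, folds to fs − 28 Hz = 8 Hz.
134 Hz mod fs = 26 Hz.
26 Hz > fs/2 = 18 Hz, folds to fs − 26 Hz = 10 Hz.
44 Hz mod fs = 8 Hz.
8 Hz ≤ fs/2 = 18 Hz, appears at 8 Hz.
70 Hz mod fs = 34 Hz.
34 Hz > fs/2 = 18 Hz, folds to fs − 34 Hz = 2 Hz.
56 Hz mod fs = 20 Hz.
20 Hz > fs/2 = 18 Hz, folds to fs − 20 Hz = 16 Hz.
44 Hz and 100 Hz both map to 8 Hz.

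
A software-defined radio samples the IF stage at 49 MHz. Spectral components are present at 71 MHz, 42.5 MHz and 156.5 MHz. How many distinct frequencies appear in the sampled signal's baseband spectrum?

fs/2 = 24.5 MHz.
71 MHz mod fs = 22 MHz.
22 MHz ≤ fs/2 = 24.5 MHz, appears at 22 MHz.
42.5 MHz > fs/2 = 24.5 MHz, folds to fs − 42.5 MHz = 6.5 MHz.
156.5 MHz mod fs = 9.5 MHz.
9.5 MHz ≤ fs/2 = 24.5 MHz, appears at 9.5 MHz.
Distinct values: {6.5 MHz, 9.5 MHz, 22 MHz} → 3.

3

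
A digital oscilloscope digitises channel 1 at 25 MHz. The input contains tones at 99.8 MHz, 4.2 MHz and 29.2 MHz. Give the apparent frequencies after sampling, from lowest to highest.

fs/2 = 12.5 MHz.
99.8 MHz mod fs = 24.8 MHz.
24.8 MHz > fs/2 = 12.5 MHz, folds to fs − 24.8 MHz = 0.2 MHz.
4.2 MHz ≤ fs/2 = 12.5 MHz, passes unchanged.
29.2 MHz mod fs = 4.2 MHz.
4.2 MHz ≤ fs/2 = 12.5 MHz, appears at 4.2 MHz.
Distinct values: {0.2 MHz, 4.2 MHz}.

0.2 MHz, 4.2 MHz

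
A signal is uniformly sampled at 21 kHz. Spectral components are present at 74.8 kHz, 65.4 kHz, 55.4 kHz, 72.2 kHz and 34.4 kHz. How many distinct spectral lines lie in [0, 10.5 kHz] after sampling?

fs/2 = 10.5 kHz.
74.8 kHz mod fs = 11.8 kHz.
11.8 kHz > fs/2 = 10.5 kHz, folds to fs − 11.8 kHz = 9.2 kHz.
65.4 kHz mod fs = 2.4 kHz.
2.4 kHz ≤ fs/2 = 10.5 kHz, appears at 2.4 kHz.
55.4 kHz mod fs = 13.4 kHz.
13.4 kHz > fs/2 = 10.5 kHz, folds to fs − 13.4 kHz = 7.6 kHz.
72.2 kHz mod fs = 9.2 kHz.
9.2 kHz ≤ fs/2 = 10.5 kHz, appears at 9.2 kHz.
34.4 kHz mod fs = 13.4 kHz.
13.4 kHz > fs/2 = 10.5 kHz, folds to fs − 13.4 kHz = 7.6 kHz.
Distinct values: {2.4 kHz, 7.6 kHz, 9.2 kHz} → 3.

3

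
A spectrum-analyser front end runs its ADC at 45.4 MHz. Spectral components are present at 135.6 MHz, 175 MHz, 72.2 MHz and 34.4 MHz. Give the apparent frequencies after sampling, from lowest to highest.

fs/2 = 22.7 MHz.
135.6 MHz mod fs = 44.8 MHz.
44.8 MHz > fs/2 = 22.7 MHz, folds to fs − 44.8 MHz = 0.6 MHz.
175 MHz mod fs = 38.8 MHz.
38.8 MHz > fs/2 = 22.7 MHz, folds to fs − 38.8 MHz = 6.6 MHz.
72.2 MHz mod fs = 26.8 MHz.
26.8 MHz > fs/2 = 22.7 MHz, folds to fs − 26.8 MHz = 18.6 MHz.
34.4 MHz > fs/2 = 22.7 MHz, folds to fs − 34.4 MHz = 11 MHz.
Distinct values: {0.6 MHz, 6.6 MHz, 11 MHz, 18.6 MHz}.

0.6 MHz, 6.6 MHz, 11 MHz, 18.6 MHz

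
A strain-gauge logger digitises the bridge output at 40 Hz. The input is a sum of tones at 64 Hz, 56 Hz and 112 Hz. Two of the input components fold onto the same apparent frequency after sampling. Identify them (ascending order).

56 Hz, 64 Hz

fs/2 = 20 Hz.
64 Hz mod fs = 24 Hz.
24 Hz > fs/2 = 20 Hz, folds to fs − 24 Hz = 16 Hz.
56 Hz mod fs = 16 Hz.
16 Hz ≤ fs/2 = 20 Hz, appears at 16 Hz.
112 Hz mod fs = 32 Hz.
32 Hz > fs/2 = 20 Hz, folds to fs − 32 Hz = 8 Hz.
56 Hz and 64 Hz both map to 16 Hz.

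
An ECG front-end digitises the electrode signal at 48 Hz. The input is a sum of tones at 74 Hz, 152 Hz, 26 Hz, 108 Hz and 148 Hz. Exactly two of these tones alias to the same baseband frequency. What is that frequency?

22 Hz

fs/2 = 24 Hz.
74 Hz mod fs = 26 Hz.
26 Hz > fs/2 = 24 Hz, folds to fs − 26 Hz = 22 Hz.
152 Hz mod fs = 8 Hz.
8 Hz ≤ fs/2 = 24 Hz, appears at 8 Hz.
26 Hz > fs/2 = 24 Hz, folds to fs − 26 Hz = 22 Hz.
108 Hz mod fs = 12 Hz.
12 Hz ≤ fs/2 = 24 Hz, appears at 12 Hz.
148 Hz mod fs = 4 Hz.
4 Hz ≤ fs/2 = 24 Hz, appears at 4 Hz.
26 Hz and 74 Hz both map to 22 Hz.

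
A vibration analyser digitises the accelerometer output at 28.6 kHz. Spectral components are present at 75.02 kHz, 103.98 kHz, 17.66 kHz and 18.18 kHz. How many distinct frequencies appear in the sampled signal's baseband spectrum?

3

fs/2 = 14.3 kHz.
75.02 kHz mod fs = 17.82 kHz.
17.82 kHz > fs/2 = 14.3 kHz, folds to fs − 17.82 kHz = 10.78 kHz.
103.98 kHz mod fs = 18.18 kHz.
18.18 kHz > fs/2 = 14.3 kHz, folds to fs − 18.18 kHz = 10.42 kHz.
17.66 kHz > fs/2 = 14.3 kHz, folds to fs − 17.66 kHz = 10.94 kHz.
18.18 kHz > fs/2 = 14.3 kHz, folds to fs − 18.18 kHz = 10.42 kHz.
Distinct values: {10.42 kHz, 10.78 kHz, 10.94 kHz} → 3.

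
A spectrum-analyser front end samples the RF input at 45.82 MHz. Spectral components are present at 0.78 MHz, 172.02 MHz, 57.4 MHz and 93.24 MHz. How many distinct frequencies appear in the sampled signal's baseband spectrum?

4

fs/2 = 22.91 MHz.
0.78 MHz ≤ fs/2 = 22.91 MHz, passes unchanged.
172.02 MHz mod fs = 34.56 MHz.
34.56 MHz > fs/2 = 22.91 MHz, folds to fs − 34.56 MHz = 11.26 MHz.
57.4 MHz mod fs = 11.58 MHz.
11.58 MHz ≤ fs/2 = 22.91 MHz, appears at 11.58 MHz.
93.24 MHz mod fs = 1.6 MHz.
1.6 MHz ≤ fs/2 = 22.91 MHz, appears at 1.6 MHz.
Distinct values: {0.78 MHz, 1.6 MHz, 11.26 MHz, 11.58 MHz} → 4.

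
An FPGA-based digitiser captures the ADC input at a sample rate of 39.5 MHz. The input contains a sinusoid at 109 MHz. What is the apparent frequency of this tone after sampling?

109 MHz mod fs = 30 MHz.
30 MHz > fs/2 = 19.75 MHz, folds to fs − 30 MHz = 9.5 MHz.

9.5 MHz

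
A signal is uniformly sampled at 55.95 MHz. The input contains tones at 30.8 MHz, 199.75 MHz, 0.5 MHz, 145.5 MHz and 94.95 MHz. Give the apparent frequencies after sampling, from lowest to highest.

fs/2 = 27.975 MHz.
30.8 MHz > fs/2 = 27.975 MHz, folds to fs − 30.8 MHz = 25.15 MHz.
199.75 MHz mod fs = 31.9 MHz.
31.9 MHz > fs/2 = 27.975 MHz, folds to fs − 31.9 MHz = 24.05 MHz.
0.5 MHz ≤ fs/2 = 27.975 MHz, passes unchanged.
145.5 MHz mod fs = 33.6 MHz.
33.6 MHz > fs/2 = 27.975 MHz, folds to fs − 33.6 MHz = 22.35 MHz.
94.95 MHz mod fs = 39 MHz.
39 MHz > fs/2 = 27.975 MHz, folds to fs − 39 MHz = 16.95 MHz.
Distinct values: {0.5 MHz, 16.95 MHz, 22.35 MHz, 24.05 MHz, 25.15 MHz}.

0.5 MHz, 16.95 MHz, 22.35 MHz, 24.05 MHz, 25.15 MHz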